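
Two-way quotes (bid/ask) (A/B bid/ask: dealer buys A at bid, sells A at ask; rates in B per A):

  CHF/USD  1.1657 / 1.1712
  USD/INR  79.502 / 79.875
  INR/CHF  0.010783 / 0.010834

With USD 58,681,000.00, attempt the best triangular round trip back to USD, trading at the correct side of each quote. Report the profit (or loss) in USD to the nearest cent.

Net result: USD -39,919.75 (no profitable arbitrage after spreads)

Best loop USD → INR → CHF → USD:
USD 58,681,000.00 × 79.502 (sell USD at bid) = INR 4,665,256,862.00
INR 4,665,256,862.00 × 0.010783 (sell INR at bid) = CHF 50,305,464.74
CHF 50,305,464.74 × 1.1657 (sell CHF at bid) = USD 58,641,080.25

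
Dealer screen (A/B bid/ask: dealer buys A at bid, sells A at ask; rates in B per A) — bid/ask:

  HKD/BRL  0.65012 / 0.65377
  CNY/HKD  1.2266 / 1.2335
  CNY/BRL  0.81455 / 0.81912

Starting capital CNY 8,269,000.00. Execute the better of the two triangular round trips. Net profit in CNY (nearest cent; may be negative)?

Best loop CNY → BRL → HKD → CNY:
CNY 8,269,000.00 × 0.81455 (sell CNY at bid) = BRL 6,735,513.95
BRL 6,735,513.95 ÷ 0.65377 (buy HKD at ask) = HKD 10,302,574.22
HKD 10,302,574.22 ÷ 1.2335 (buy CNY at ask) = CNY 8,352,309.87

Net profit: CNY 83,309.87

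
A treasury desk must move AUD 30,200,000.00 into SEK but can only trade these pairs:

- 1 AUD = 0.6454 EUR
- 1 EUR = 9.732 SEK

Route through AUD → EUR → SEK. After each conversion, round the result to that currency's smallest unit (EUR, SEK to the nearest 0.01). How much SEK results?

SEK 189,687,190.56

AUD 30,200,000.00 × 0.6454 = EUR 19,491,080.00
EUR 19,491,080.00 × 9.732 = SEK 189,687,190.56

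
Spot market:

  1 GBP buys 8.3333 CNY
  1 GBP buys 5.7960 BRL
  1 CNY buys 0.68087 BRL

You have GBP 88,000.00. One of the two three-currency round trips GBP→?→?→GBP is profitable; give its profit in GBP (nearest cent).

Profitable loop is GBP → BRL → CNY → GBP:
GBP 88,000.00 × 5.7960 = BRL 510,048.00
BRL 510,048.00 ÷ 0.68087 = CNY 749,112.17
CNY 749,112.17 ÷ 8.3333 = GBP 89,893.82
Profit = GBP 89,893.82 − GBP 88,000.00

Profit: GBP 1,893.82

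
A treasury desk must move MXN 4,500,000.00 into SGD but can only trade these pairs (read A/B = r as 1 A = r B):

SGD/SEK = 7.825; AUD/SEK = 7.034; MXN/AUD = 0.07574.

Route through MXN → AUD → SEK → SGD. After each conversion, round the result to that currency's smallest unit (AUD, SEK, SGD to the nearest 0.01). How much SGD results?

MXN 4,500,000.00 × 0.07574 = AUD 340,830.00
AUD 340,830.00 × 7.034 = SEK 2,397,398.22
SEK 2,397,398.22 ÷ 7.825 = SGD 306,376.77

SGD 306,376.77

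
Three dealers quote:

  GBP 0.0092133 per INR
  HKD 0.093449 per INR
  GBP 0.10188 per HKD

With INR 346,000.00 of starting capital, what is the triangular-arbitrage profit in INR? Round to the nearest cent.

Profitable loop is INR → HKD → GBP → INR:
INR 346,000.00 × 0.093449 = HKD 32,333.35
HKD 32,333.35 × 0.10188 = GBP 3,294.12
GBP 3,294.12 ÷ 0.0092133 = INR 357,539.87
Profit = INR 357,539.87 − INR 346,000.00

Profit: INR 11,539.87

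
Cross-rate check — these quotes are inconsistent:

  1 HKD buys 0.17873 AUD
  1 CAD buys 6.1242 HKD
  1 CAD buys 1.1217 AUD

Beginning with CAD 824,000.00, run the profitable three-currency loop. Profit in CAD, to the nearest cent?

Profitable loop is CAD → AUD → HKD → CAD:
CAD 824,000.00 × 1.1217 = AUD 924,280.80
AUD 924,280.80 ÷ 0.17873 = HKD 5,171,380.29
HKD 5,171,380.29 ÷ 6.1242 = CAD 844,417.28
Profit = CAD 844,417.28 − CAD 824,000.00

Profit: CAD 20,417.28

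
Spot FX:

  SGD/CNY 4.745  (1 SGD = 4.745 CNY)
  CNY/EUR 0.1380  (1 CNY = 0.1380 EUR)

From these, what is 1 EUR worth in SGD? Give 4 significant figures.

1 EUR ÷ 0.1380 = 7.24638 CNY
7.24638 CNY ÷ 4.745 = 1.52716 SGD

EUR/SGD = 1.527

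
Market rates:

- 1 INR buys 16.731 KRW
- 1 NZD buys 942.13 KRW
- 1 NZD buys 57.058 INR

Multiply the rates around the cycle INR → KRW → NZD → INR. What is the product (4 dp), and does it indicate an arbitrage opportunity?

1.0133 (arbitrage exists)

Around INR → KRW → NZD → INR: 1 × 16.731 ÷ 942.13 × 57.058 = 1.013276
Product > 1; profitable direction is INR → KRW → NZD → INR.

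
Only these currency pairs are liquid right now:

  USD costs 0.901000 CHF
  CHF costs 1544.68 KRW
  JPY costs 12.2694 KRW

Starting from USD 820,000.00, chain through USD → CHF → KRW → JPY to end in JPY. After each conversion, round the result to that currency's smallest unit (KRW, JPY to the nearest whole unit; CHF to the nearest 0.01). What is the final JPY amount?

JPY 93,015,182

USD 820,000.00 × 0.901000 = CHF 738,820.00
CHF 738,820.00 × 1544.68 = KRW 1,141,240,478
KRW 1,141,240,478 ÷ 12.2694 = JPY 93,015,182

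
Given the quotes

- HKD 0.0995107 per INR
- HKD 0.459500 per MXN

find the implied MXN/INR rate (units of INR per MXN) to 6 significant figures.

MXN/INR = 4.61759

1 MXN × 0.459500 = 0.4595 HKD
0.4595 HKD ÷ 0.0995107 = 4.61759 INR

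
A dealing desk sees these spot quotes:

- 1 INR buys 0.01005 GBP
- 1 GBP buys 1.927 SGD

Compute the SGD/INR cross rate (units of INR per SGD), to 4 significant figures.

SGD/INR = 51.64

1 SGD ÷ 1.927 = 0.518941 GBP
0.518941 GBP ÷ 0.01005 = 51.636 INR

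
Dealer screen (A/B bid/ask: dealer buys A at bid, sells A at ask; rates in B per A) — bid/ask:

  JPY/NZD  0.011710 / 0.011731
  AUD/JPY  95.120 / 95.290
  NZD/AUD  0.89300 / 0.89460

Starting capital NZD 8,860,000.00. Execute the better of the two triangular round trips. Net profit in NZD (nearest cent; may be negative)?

Net result: NZD -229.62 (no profitable arbitrage after spreads)

Best loop NZD → JPY → AUD → NZD:
NZD 8,860,000.00 ÷ 0.011731 (buy JPY at ask) = JPY 755,263,831
JPY 755,263,831 ÷ 95.290 (buy AUD at ask) = AUD 7,925,950.58
AUD 7,925,950.58 ÷ 0.89460 (buy NZD at ask) = NZD 8,859,770.38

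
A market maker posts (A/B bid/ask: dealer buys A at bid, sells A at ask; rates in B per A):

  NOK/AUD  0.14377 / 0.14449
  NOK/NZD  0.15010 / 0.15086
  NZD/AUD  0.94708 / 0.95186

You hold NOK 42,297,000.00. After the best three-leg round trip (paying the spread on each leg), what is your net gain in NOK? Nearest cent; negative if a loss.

Net profit: NOK 50,780.93

Best loop NOK → AUD → NZD → NOK:
NOK 42,297,000.00 × 0.14377 (sell NOK at bid) = AUD 6,081,039.69
AUD 6,081,039.69 ÷ 0.95186 (buy NZD at ask) = NZD 6,388,586.23
NZD 6,388,586.23 ÷ 0.15086 (buy NOK at ask) = NOK 42,347,780.93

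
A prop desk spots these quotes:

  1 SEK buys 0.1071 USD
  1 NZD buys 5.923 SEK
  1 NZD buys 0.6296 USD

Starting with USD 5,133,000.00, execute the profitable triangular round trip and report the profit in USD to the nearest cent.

Profit: USD 38,752.68

Profitable loop is USD → NZD → SEK → USD:
USD 5,133,000.00 ÷ 0.6296 = NZD 8,152,795.43
NZD 8,152,795.43 × 5.923 = SEK 48,289,007.31
SEK 48,289,007.31 × 0.1071 = USD 5,171,752.68
Profit = USD 5,171,752.68 − USD 5,133,000.00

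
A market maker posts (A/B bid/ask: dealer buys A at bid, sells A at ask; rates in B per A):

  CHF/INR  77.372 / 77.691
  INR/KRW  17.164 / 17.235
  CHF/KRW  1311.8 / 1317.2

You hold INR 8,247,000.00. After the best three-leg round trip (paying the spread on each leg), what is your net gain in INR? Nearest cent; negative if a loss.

Net profit: INR 67,700.33

Best loop INR → KRW → CHF → INR:
INR 8,247,000.00 × 17.164 (sell INR at bid) = KRW 141,551,508
KRW 141,551,508 ÷ 1317.2 (buy CHF at ask) = CHF 107,463.94
CHF 107,463.94 × 77.372 (sell CHF at bid) = INR 8,314,700.33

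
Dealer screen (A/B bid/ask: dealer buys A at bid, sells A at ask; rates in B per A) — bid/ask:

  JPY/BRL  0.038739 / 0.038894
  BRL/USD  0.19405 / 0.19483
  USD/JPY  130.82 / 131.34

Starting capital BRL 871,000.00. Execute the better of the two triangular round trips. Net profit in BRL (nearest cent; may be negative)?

Net profit: BRL 4,150.41

Best loop BRL → JPY → USD → BRL:
BRL 871,000.00 ÷ 0.038894 (buy JPY at ask) = JPY 22,394,200
JPY 22,394,200 ÷ 131.34 (buy USD at ask) = USD 170,505.56
USD 170,505.56 ÷ 0.19483 (buy BRL at ask) = BRL 875,150.41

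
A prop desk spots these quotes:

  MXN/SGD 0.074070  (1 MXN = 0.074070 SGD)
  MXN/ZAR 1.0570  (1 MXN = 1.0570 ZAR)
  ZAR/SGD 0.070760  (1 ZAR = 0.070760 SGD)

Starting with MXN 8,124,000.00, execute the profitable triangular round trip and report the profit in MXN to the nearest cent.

Profit: MXN 79,333.76

Profitable loop is MXN → ZAR → SGD → MXN:
MXN 8,124,000.00 × 1.0570 = ZAR 8,587,068.00
ZAR 8,587,068.00 × 0.070760 = SGD 607,620.93
SGD 607,620.93 ÷ 0.074070 = MXN 8,203,333.76
Profit = MXN 8,203,333.76 − MXN 8,124,000.00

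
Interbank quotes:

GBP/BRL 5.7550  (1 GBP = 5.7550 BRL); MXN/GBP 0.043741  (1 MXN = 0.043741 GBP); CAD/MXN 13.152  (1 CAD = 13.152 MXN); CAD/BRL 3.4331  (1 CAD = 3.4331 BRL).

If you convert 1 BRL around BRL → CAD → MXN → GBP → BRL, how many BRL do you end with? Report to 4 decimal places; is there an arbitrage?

Around BRL → CAD → MXN → GBP → BRL: 1 ÷ 3.4331 × 13.152 × 0.043741 × 5.7550 = 0.964360
Product < 1; profitable direction is BRL → GBP → MXN → CAD → BRL.

0.9644 (arbitrage exists)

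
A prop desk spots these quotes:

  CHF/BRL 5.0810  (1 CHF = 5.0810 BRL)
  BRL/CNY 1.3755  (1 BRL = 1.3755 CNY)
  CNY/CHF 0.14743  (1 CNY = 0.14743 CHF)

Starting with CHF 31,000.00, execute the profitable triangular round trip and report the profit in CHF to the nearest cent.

Profitable loop is CHF → BRL → CNY → CHF:
CHF 31,000.00 × 5.0810 = BRL 157,511.00
BRL 157,511.00 × 1.3755 = CNY 216,656.38
CNY 216,656.38 × 0.14743 = CHF 31,941.65
Profit = CHF 31,941.65 − CHF 31,000.00

Profit: CHF 941.65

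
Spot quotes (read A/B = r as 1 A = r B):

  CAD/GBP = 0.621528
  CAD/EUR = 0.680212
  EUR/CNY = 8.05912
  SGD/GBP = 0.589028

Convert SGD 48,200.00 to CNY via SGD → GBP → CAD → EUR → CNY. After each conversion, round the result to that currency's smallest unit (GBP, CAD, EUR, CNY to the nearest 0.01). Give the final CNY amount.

CNY 250,411.45

SGD 48,200.00 × 0.589028 = GBP 28,391.15
GBP 28,391.15 ÷ 0.621528 = CAD 45,679.60
CAD 45,679.60 × 0.680212 = EUR 31,071.81
EUR 31,071.81 × 8.05912 = CNY 250,411.45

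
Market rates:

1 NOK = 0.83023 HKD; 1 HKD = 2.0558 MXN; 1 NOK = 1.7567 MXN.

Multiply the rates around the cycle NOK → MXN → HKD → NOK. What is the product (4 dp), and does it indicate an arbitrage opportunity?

Around NOK → MXN → HKD → NOK: 1 × 1.7567 ÷ 2.0558 ÷ 0.83023 = 1.029244
Product > 1; profitable direction is NOK → MXN → HKD → NOK.

1.0292 (arbitrage exists)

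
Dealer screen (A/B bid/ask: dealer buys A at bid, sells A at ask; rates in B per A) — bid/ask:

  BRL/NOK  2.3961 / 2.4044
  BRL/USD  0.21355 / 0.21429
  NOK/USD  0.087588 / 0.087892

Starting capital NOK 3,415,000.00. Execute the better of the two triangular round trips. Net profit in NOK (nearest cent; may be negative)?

Best loop NOK → BRL → USD → NOK:
NOK 3,415,000.00 ÷ 2.4044 (buy BRL at ask) = BRL 1,420,312.76
BRL 1,420,312.76 × 0.21355 (sell BRL at bid) = USD 303,307.79
USD 303,307.79 ÷ 0.087892 (buy NOK at ask) = NOK 3,450,914.64

Net profit: NOK 35,914.64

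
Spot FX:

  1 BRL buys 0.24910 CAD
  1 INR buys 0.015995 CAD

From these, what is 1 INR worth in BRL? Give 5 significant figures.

INR/BRL = 0.064211

1 INR × 0.015995 = 0.015995 CAD
0.015995 CAD ÷ 0.24910 = 0.0642112 BRL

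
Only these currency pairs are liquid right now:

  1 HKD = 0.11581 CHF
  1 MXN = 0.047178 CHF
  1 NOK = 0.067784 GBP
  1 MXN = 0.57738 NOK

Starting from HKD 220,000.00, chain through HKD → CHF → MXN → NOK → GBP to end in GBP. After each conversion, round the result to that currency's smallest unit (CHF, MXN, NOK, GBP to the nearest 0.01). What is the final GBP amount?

GBP 21,135.77

HKD 220,000.00 × 0.11581 = CHF 25,478.20
CHF 25,478.20 ÷ 0.047178 = MXN 540,044.09
MXN 540,044.09 × 0.57738 = NOK 311,810.66
NOK 311,810.66 × 0.067784 = GBP 21,135.77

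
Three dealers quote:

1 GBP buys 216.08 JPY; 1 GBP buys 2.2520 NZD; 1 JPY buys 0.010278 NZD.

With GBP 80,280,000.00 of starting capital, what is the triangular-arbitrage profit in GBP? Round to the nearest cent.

Profitable loop is GBP → NZD → JPY → GBP:
GBP 80,280,000.00 × 2.2520 = NZD 180,790,560.00
NZD 180,790,560.00 ÷ 0.010278 = JPY 17,590,052,539
JPY 17,590,052,539 ÷ 216.08 = GBP 81,405,278.32
Profit = GBP 81,405,278.32 − GBP 80,280,000.00

Profit: GBP 1,125,278.32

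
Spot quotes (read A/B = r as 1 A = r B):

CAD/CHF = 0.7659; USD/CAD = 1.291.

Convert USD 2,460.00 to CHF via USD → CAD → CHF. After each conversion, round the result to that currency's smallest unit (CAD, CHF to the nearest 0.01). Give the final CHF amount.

CHF 2,432.39

USD 2,460.00 × 1.291 = CAD 3,175.86
CAD 3,175.86 × 0.7659 = CHF 2,432.39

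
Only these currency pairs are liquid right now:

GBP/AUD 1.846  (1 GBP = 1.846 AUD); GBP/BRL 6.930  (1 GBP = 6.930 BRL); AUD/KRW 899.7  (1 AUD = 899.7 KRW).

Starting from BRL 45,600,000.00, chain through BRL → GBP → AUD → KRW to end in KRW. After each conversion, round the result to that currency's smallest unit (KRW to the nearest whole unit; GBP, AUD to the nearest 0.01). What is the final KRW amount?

BRL 45,600,000.00 ÷ 6.930 = GBP 6,580,086.58
GBP 6,580,086.58 × 1.846 = AUD 12,146,839.83
AUD 12,146,839.83 × 899.7 = KRW 10,928,511,795

KRW 10,928,511,795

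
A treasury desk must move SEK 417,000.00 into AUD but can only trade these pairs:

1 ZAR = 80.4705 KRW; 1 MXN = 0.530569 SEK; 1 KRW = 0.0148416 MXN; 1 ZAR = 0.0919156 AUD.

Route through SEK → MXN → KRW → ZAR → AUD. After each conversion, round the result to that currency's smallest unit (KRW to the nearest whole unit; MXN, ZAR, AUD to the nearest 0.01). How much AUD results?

SEK 417,000.00 ÷ 0.530569 = MXN 785,948.67
MXN 785,948.67 ÷ 0.0148416 = KRW 52,955,791
KRW 52,955,791 ÷ 80.4705 = ZAR 658,077.07
ZAR 658,077.07 × 0.0919156 = AUD 60,487.55

AUD 60,487.55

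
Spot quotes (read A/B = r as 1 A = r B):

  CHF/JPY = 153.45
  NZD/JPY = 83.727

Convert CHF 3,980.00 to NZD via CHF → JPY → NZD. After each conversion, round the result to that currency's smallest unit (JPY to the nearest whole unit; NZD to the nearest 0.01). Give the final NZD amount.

NZD 7,294.31

CHF 3,980.00 × 153.45 = JPY 610,731
JPY 610,731 ÷ 83.727 = NZD 7,294.31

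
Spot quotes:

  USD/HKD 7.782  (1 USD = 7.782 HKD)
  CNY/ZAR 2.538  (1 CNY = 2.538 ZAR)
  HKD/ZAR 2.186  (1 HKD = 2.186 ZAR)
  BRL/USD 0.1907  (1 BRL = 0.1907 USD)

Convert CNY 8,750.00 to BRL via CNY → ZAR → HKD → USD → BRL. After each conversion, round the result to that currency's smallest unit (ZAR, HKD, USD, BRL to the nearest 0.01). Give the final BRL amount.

BRL 6,845.52

CNY 8,750.00 × 2.538 = ZAR 22,207.50
ZAR 22,207.50 ÷ 2.186 = HKD 10,158.97
HKD 10,158.97 ÷ 7.782 = USD 1,305.44
USD 1,305.44 ÷ 0.1907 = BRL 6,845.52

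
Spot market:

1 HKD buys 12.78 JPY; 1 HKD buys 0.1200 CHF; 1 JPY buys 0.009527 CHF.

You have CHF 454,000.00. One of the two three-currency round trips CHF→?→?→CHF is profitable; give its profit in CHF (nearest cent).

Profitable loop is CHF → HKD → JPY → CHF:
CHF 454,000.00 ÷ 0.1200 = HKD 3,783,333.33
HKD 3,783,333.33 × 12.78 = JPY 48,351,000
JPY 48,351,000 × 0.009527 = CHF 460,639.98
Profit = CHF 460,639.98 − CHF 454,000.00

Profit: CHF 6,639.98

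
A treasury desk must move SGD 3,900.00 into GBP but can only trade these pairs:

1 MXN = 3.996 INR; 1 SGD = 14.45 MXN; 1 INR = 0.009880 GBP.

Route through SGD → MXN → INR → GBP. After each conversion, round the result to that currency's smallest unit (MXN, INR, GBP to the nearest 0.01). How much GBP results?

SGD 3,900.00 × 14.45 = MXN 56,355.00
MXN 56,355.00 × 3.996 = INR 225,194.58
INR 225,194.58 × 0.009880 = GBP 2,224.92

GBP 2,224.92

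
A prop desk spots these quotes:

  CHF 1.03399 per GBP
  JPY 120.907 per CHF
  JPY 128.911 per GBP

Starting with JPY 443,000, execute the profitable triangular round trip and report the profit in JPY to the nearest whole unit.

Profit: JPY 13,800

Profitable loop is JPY → CHF → GBP → JPY:
JPY 443,000 ÷ 120.907 = CHF 3,663.97
CHF 3,663.97 ÷ 1.03399 = GBP 3,543.53
GBP 3,543.53 × 128.911 = JPY 456,800
Profit = JPY 456,800 − JPY 443,000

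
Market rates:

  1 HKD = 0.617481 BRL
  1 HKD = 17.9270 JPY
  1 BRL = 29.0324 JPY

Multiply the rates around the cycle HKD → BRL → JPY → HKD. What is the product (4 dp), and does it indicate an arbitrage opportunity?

1.0000 (no arbitrage)

Around HKD → BRL → JPY → HKD: 1 × 0.617481 × 29.0324 ÷ 17.9270 = 0.999998
Product ≈ 1 (deviation 0.000%, within rounding noise).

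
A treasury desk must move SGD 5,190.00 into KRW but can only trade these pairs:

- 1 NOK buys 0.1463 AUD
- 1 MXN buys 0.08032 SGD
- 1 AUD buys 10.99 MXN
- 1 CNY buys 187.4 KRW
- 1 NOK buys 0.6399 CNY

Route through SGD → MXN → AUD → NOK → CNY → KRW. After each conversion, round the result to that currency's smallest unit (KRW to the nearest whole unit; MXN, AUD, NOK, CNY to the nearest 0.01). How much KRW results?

SGD 5,190.00 ÷ 0.08032 = MXN 64,616.53
MXN 64,616.53 ÷ 10.99 = AUD 5,879.58
AUD 5,879.58 ÷ 0.1463 = NOK 40,188.52
NOK 40,188.52 × 0.6399 = CNY 25,716.63
CNY 25,716.63 × 187.4 = KRW 4,819,296

KRW 4,819,296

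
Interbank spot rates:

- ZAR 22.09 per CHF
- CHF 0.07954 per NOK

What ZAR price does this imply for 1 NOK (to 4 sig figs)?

NOK/ZAR = 1.757

1 NOK × 0.07954 = 0.07954 CHF
0.07954 CHF × 22.09 = 1.75704 ZAR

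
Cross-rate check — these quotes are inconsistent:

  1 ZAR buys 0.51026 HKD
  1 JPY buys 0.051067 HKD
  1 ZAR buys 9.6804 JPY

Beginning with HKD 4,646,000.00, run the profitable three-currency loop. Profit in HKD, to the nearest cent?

Profitable loop is HKD → JPY → ZAR → HKD:
HKD 4,646,000.00 ÷ 0.051067 = JPY 90,978,518
JPY 90,978,518 ÷ 9.6804 = ZAR 9,398,218.92
ZAR 9,398,218.92 × 0.51026 = HKD 4,795,535.19
Profit = HKD 4,795,535.19 − HKD 4,646,000.00

Profit: HKD 149,535.19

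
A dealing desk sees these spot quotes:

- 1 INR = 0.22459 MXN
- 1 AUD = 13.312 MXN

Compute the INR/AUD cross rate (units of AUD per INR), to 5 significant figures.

INR/AUD = 0.016871

1 INR × 0.22459 = 0.22459 MXN
0.22459 MXN ÷ 13.312 = 0.0168712 AUD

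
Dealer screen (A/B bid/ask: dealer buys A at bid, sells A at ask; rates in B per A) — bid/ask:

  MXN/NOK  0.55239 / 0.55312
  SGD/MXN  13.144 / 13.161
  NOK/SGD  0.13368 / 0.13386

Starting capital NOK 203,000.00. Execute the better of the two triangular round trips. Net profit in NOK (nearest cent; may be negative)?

Net profit: NOK 5,322.88

Best loop NOK → MXN → SGD → NOK:
NOK 203,000.00 ÷ 0.55312 (buy MXN at ask) = MXN 367,008.97
MXN 367,008.97 ÷ 13.161 (buy SGD at ask) = SGD 27,886.10
SGD 27,886.10 ÷ 0.13386 (buy NOK at ask) = NOK 208,322.88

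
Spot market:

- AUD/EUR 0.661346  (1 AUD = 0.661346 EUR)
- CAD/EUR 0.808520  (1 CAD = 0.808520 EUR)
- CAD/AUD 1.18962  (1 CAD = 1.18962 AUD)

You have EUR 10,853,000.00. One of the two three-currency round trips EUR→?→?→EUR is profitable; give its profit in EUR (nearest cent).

Profit: EUR 300,305.09

Profitable loop is EUR → AUD → CAD → EUR:
EUR 10,853,000.00 ÷ 0.661346 = AUD 16,410,471.98
AUD 16,410,471.98 ÷ 1.18962 = CAD 13,794,717.62
CAD 13,794,717.62 × 0.808520 = EUR 11,153,305.09
Profit = EUR 11,153,305.09 − EUR 10,853,000.00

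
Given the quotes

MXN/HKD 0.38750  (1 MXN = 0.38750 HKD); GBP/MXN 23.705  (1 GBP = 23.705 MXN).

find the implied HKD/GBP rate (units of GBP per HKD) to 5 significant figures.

HKD/GBP = 0.10887

1 HKD ÷ 0.38750 = 2.58065 MXN
2.58065 MXN ÷ 23.705 = 0.108865 GBP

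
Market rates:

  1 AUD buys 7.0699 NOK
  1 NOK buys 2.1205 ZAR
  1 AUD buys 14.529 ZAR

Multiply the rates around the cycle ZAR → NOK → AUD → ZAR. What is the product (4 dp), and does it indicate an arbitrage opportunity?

Around ZAR → NOK → AUD → ZAR: 1 ÷ 2.1205 ÷ 7.0699 × 14.529 = 0.969135
Product < 1; profitable direction is ZAR → AUD → NOK → ZAR.

0.9691 (arbitrage exists)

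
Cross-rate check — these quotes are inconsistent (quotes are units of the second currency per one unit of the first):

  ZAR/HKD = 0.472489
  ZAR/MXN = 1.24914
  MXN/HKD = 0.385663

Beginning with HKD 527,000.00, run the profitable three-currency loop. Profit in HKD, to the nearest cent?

Profitable loop is HKD → ZAR → MXN → HKD:
HKD 527,000.00 ÷ 0.472489 = ZAR 1,115,369.88
ZAR 1,115,369.88 × 1.24914 = MXN 1,393,253.13
MXN 1,393,253.13 × 0.385663 = HKD 537,326.18
Profit = HKD 537,326.18 − HKD 527,000.00

Profit: HKD 10,326.18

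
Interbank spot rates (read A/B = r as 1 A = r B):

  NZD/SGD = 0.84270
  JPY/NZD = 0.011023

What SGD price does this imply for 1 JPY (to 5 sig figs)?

1 JPY × 0.011023 = 0.011023 NZD
0.011023 NZD × 0.84270 = 0.00928908 SGD

JPY/SGD = 0.0092891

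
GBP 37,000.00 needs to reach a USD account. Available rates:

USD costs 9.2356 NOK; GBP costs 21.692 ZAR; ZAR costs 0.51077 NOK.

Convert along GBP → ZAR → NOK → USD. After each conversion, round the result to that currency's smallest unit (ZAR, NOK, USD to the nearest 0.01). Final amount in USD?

USD 44,387.59

GBP 37,000.00 × 21.692 = ZAR 802,604.00
ZAR 802,604.00 × 0.51077 = NOK 409,946.05
NOK 409,946.05 ÷ 9.2356 = USD 44,387.59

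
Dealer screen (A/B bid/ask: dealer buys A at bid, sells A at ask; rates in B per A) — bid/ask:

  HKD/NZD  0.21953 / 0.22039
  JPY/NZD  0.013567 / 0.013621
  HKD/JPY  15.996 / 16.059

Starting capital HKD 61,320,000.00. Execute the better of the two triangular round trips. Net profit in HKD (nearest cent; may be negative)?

Net profit: HKD 221,564.49

Best loop HKD → NZD → JPY → HKD:
HKD 61,320,000.00 × 0.21953 (sell HKD at bid) = NZD 13,461,579.60
NZD 13,461,579.60 ÷ 0.013621 (buy JPY at ask) = JPY 988,295,984
JPY 988,295,984 ÷ 16.059 (buy HKD at ask) = HKD 61,541,564.49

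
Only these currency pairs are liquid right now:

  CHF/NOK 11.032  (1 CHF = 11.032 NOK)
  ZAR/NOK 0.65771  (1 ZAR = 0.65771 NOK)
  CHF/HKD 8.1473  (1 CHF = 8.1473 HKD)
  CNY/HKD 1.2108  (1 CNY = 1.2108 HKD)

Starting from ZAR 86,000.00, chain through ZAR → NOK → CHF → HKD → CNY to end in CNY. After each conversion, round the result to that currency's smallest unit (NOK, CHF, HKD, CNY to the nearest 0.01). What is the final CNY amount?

ZAR 86,000.00 × 0.65771 = NOK 56,563.06
NOK 56,563.06 ÷ 11.032 = CHF 5,127.18
CHF 5,127.18 × 8.1473 = HKD 41,772.67
HKD 41,772.67 ÷ 1.2108 = CNY 34,500.06

CNY 34,500.06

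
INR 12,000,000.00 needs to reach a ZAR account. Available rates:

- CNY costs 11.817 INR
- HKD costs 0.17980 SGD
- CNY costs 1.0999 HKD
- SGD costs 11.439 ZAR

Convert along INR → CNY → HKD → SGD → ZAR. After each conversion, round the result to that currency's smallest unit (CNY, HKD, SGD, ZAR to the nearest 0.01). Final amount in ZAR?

INR 12,000,000.00 ÷ 11.817 = CNY 1,015,486.16
CNY 1,015,486.16 × 1.0999 = HKD 1,116,933.23
HKD 1,116,933.23 × 0.17980 = SGD 200,824.59
SGD 200,824.59 × 11.439 = ZAR 2,297,232.49

ZAR 2,297,232.49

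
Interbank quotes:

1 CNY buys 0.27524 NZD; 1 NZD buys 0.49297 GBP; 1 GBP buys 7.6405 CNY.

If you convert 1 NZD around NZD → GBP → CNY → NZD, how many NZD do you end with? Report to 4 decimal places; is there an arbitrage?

1.0367 (arbitrage exists)

Around NZD → GBP → CNY → NZD: 1 × 0.49297 × 7.6405 × 0.27524 = 1.036702
Product > 1; profitable direction is NZD → GBP → CNY → NZD.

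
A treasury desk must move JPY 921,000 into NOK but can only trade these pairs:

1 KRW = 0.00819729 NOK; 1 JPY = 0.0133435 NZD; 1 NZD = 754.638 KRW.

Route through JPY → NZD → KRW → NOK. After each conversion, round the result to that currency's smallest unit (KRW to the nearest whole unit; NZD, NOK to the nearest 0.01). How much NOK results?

JPY 921,000 × 0.0133435 = NZD 12,289.36
NZD 12,289.36 × 754.638 = KRW 9,274,018
KRW 9,274,018 × 0.00819729 = NOK 76,021.82

NOK 76,021.82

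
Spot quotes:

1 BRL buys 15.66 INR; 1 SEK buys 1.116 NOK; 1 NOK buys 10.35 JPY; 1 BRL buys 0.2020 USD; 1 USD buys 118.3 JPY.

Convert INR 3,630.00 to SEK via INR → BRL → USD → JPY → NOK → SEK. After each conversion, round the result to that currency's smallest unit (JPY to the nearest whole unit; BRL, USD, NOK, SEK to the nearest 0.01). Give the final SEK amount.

SEK 479.54

INR 3,630.00 ÷ 15.66 = BRL 231.80
BRL 231.80 × 0.2020 = USD 46.82
USD 46.82 × 118.3 = JPY 5,539
JPY 5,539 ÷ 10.35 = NOK 535.17
NOK 535.17 ÷ 1.116 = SEK 479.54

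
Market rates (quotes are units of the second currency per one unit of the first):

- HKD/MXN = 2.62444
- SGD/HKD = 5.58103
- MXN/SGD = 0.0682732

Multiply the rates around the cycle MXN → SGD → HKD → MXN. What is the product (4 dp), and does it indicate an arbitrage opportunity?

1.0000 (no arbitrage)

Around MXN → SGD → HKD → MXN: 1 × 0.0682732 × 5.58103 × 2.62444 = 1.000003
Product ≈ 1 (deviation 0.000%, within rounding noise).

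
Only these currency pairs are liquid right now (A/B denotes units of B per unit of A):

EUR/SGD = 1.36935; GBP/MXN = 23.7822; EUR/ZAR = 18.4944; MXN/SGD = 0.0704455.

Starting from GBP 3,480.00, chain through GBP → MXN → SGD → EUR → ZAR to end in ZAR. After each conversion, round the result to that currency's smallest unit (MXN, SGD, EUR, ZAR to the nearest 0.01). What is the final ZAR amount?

GBP 3,480.00 × 23.7822 = MXN 82,762.06
MXN 82,762.06 × 0.0704455 = SGD 5,830.21
SGD 5,830.21 ÷ 1.36935 = EUR 4,257.65
EUR 4,257.65 × 18.4944 = ZAR 78,742.68

ZAR 78,742.68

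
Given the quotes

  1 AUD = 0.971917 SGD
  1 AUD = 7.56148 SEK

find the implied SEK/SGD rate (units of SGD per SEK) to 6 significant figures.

1 SEK ÷ 7.56148 = 0.132249 AUD
0.132249 AUD × 0.971917 = 0.128535 SGD

SEK/SGD = 0.128535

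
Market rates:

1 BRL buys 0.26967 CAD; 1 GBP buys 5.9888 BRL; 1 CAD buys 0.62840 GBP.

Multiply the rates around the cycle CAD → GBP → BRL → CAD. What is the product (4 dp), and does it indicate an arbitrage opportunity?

Around CAD → GBP → BRL → CAD: 1 × 0.62840 × 5.9888 × 0.26967 = 1.014866
Product > 1; profitable direction is CAD → GBP → BRL → CAD.

1.0149 (arbitrage exists)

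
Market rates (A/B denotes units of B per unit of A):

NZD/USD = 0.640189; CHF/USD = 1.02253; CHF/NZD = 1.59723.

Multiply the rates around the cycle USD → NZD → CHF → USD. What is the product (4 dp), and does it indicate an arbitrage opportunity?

1.0000 (no arbitrage)

Around USD → NZD → CHF → USD: 1 ÷ 0.640189 ÷ 1.59723 × 1.02253 = 1.000001
Product ≈ 1 (deviation 0.000%, within rounding noise).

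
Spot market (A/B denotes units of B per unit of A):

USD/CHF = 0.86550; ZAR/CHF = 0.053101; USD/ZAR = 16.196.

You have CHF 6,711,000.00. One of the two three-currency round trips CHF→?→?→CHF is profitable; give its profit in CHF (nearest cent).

Profit: CHF 42,732.31

Profitable loop is CHF → ZAR → USD → CHF:
CHF 6,711,000.00 ÷ 0.053101 = ZAR 126,381,800.72
ZAR 126,381,800.72 ÷ 16.196 = USD 7,803,272.46
USD 7,803,272.46 × 0.86550 = CHF 6,753,732.31
Profit = CHF 6,753,732.31 − CHF 6,711,000.00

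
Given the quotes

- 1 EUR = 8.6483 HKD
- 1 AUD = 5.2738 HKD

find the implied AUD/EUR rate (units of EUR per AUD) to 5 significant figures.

AUD/EUR = 0.60981

1 AUD × 5.2738 = 5.2738 HKD
5.2738 HKD ÷ 8.6483 = 0.609808 EUR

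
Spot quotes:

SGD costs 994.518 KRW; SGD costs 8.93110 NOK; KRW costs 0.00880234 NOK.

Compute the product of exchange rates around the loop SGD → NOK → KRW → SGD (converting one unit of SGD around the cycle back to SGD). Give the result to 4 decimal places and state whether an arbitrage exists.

Around SGD → NOK → KRW → SGD: 1 × 8.93110 ÷ 0.00880234 ÷ 994.518 = 1.020221
Product > 1; profitable direction is SGD → NOK → KRW → SGD.

1.0202 (arbitrage exists)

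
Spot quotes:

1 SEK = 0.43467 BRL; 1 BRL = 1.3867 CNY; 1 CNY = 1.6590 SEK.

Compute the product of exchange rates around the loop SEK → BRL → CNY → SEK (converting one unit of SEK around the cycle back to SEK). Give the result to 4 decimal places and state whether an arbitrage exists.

1.0000 (no arbitrage)

Around SEK → BRL → CNY → SEK: 1 × 0.43467 × 1.3867 × 1.6590 = 0.999974
Product ≈ 1 (deviation 0.003%, within rounding noise).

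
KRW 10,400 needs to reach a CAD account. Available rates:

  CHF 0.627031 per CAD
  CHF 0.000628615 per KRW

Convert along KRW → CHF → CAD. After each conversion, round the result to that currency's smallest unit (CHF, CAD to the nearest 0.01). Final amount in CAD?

KRW 10,400 × 0.000628615 = CHF 6.54
CHF 6.54 ÷ 0.627031 = CAD 10.43

CAD 10.43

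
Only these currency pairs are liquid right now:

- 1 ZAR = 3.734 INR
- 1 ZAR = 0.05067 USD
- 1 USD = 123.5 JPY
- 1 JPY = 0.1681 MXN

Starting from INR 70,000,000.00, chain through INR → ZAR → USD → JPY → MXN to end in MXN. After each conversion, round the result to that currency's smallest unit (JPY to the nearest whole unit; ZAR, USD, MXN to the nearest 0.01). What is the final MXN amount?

MXN 19,720,108.71

INR 70,000,000.00 ÷ 3.734 = ZAR 18,746,652.38
ZAR 18,746,652.38 × 0.05067 = USD 949,892.88
USD 949,892.88 × 123.5 = JPY 117,311,771
JPY 117,311,771 × 0.1681 = MXN 19,720,108.71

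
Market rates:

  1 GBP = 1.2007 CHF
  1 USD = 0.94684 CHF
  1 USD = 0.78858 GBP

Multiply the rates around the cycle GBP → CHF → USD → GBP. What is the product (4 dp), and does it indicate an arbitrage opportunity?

1.0000 (no arbitrage)

Around GBP → CHF → USD → GBP: 1 × 1.2007 ÷ 0.94684 × 0.78858 = 1.000008
Product ≈ 1 (deviation 0.001%, within rounding noise).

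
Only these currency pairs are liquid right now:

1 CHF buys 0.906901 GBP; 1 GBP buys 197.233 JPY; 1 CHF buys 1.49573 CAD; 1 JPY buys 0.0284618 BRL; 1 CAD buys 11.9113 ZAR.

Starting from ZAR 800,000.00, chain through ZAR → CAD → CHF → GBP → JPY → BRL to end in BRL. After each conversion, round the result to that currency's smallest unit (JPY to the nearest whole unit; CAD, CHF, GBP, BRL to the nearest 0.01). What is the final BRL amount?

BRL 228,601.65

ZAR 800,000.00 ÷ 11.9113 = CAD 67,163.11
CAD 67,163.11 ÷ 1.49573 = CHF 44,903.23
CHF 44,903.23 × 0.906901 = GBP 40,722.78
GBP 40,722.78 × 197.233 = JPY 8,031,876
JPY 8,031,876 × 0.0284618 = BRL 228,601.65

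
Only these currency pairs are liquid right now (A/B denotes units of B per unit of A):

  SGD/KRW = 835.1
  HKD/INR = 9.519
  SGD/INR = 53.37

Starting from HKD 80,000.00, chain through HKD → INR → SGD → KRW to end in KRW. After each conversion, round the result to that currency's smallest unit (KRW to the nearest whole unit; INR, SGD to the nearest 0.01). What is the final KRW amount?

KRW 11,915,783

HKD 80,000.00 × 9.519 = INR 761,520.00
INR 761,520.00 ÷ 53.37 = SGD 14,268.69
SGD 14,268.69 × 835.1 = KRW 11,915,783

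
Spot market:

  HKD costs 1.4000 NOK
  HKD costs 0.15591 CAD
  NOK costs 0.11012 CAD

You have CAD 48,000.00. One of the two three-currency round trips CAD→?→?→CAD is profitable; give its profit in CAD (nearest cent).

Profit: CAD 542.37

Profitable loop is CAD → NOK → HKD → CAD:
CAD 48,000.00 ÷ 0.11012 = NOK 435,888.12
NOK 435,888.12 ÷ 1.4000 = HKD 311,348.66
HKD 311,348.66 × 0.15591 = CAD 48,542.37
Profit = CAD 48,542.37 − CAD 48,000.00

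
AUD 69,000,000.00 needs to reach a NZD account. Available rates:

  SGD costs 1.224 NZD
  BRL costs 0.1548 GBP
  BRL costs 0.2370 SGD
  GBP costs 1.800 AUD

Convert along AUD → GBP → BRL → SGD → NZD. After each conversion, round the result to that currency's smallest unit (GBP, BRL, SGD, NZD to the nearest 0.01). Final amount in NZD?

AUD 69,000,000.00 ÷ 1.800 = GBP 38,333,333.33
GBP 38,333,333.33 ÷ 0.1548 = BRL 247,631,352.26
BRL 247,631,352.26 × 0.2370 = SGD 58,688,630.49
SGD 58,688,630.49 × 1.224 = NZD 71,834,883.72

NZD 71,834,883.72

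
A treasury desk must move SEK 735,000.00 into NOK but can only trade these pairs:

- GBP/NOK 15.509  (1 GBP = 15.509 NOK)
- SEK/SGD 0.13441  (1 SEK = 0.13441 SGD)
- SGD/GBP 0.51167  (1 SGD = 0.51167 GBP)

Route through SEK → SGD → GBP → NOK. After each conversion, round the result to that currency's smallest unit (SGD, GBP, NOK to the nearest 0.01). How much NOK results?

NOK 783,957.77

SEK 735,000.00 × 0.13441 = SGD 98,791.35
SGD 98,791.35 × 0.51167 = GBP 50,548.57
GBP 50,548.57 × 15.509 = NOK 783,957.77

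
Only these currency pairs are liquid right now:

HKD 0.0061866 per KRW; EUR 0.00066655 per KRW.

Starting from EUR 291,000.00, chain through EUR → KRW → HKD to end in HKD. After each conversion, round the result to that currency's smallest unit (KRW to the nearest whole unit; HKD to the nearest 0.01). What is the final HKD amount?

EUR 291,000.00 ÷ 0.00066655 = KRW 436,576,401
KRW 436,576,401 × 0.0061866 = HKD 2,700,923.56

HKD 2,700,923.56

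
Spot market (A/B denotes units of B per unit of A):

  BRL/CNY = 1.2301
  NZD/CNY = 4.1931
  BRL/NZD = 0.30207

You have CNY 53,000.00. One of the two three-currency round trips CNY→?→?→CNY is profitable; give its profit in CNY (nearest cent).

Profit: CNY 1,573.06

Profitable loop is CNY → BRL → NZD → CNY:
CNY 53,000.00 ÷ 1.2301 = BRL 43,085.93
BRL 43,085.93 × 0.30207 = NZD 13,014.97
NZD 13,014.97 × 4.1931 = CNY 54,573.06
Profit = CNY 54,573.06 − CNY 53,000.00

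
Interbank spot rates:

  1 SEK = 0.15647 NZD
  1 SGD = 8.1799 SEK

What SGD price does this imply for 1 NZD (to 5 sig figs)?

1 NZD ÷ 0.15647 = 6.391 SEK
6.391 SEK ÷ 8.1799 = 0.781306 SGD

NZD/SGD = 0.78131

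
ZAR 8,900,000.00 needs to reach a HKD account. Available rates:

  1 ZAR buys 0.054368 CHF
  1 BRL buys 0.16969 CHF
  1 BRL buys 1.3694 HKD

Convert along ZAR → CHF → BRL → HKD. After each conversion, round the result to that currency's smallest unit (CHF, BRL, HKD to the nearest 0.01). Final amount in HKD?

HKD 3,904,877.71

ZAR 8,900,000.00 × 0.054368 = CHF 483,875.20
CHF 483,875.20 ÷ 0.16969 = BRL 2,851,524.54
BRL 2,851,524.54 × 1.3694 = HKD 3,904,877.71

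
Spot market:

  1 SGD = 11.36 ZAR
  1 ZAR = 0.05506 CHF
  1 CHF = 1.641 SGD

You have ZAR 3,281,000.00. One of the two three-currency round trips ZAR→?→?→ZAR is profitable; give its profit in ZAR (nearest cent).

Profitable loop is ZAR → CHF → SGD → ZAR:
ZAR 3,281,000.00 × 0.05506 = CHF 180,651.86
CHF 180,651.86 × 1.641 = SGD 296,449.70
SGD 296,449.70 × 11.36 = ZAR 3,367,668.62
Profit = ZAR 3,367,668.62 − ZAR 3,281,000.00

Profit: ZAR 86,668.62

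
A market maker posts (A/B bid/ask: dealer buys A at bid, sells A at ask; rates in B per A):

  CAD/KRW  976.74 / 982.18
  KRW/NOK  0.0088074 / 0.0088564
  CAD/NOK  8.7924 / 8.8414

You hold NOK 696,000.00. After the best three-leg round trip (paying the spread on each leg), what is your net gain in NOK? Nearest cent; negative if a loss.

Best loop NOK → KRW → CAD → NOK:
NOK 696,000.00 ÷ 0.0088564 (buy KRW at ask) = KRW 78,587,236
KRW 78,587,236 ÷ 982.18 (buy CAD at ask) = CAD 80,013.07
CAD 80,013.07 × 8.7924 (sell CAD at bid) = NOK 703,506.91

Net profit: NOK 7,506.91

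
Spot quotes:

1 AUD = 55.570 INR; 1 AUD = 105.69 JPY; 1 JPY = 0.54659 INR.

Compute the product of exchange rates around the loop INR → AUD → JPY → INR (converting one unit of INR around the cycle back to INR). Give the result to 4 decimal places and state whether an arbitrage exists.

Around INR → AUD → JPY → INR: 1 ÷ 55.570 × 105.69 × 0.54659 = 1.039573
Product > 1; profitable direction is INR → AUD → JPY → INR.

1.0396 (arbitrage exists)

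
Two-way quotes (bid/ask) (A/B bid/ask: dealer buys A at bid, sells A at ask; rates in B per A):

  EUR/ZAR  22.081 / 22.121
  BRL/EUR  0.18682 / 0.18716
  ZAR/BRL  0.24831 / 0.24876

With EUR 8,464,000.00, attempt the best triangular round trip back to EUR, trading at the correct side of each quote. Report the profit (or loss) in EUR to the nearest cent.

Net profit: EUR 205,857.71

Best loop EUR → ZAR → BRL → EUR:
EUR 8,464,000.00 × 22.081 (sell EUR at bid) = ZAR 186,893,584.00
ZAR 186,893,584.00 × 0.24831 (sell ZAR at bid) = BRL 46,407,545.84
BRL 46,407,545.84 × 0.18682 (sell BRL at bid) = EUR 8,669,857.71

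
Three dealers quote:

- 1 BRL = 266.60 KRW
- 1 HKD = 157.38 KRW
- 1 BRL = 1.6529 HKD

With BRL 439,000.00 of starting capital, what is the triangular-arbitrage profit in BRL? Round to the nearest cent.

Profit: BRL 10,913.00

Profitable loop is BRL → KRW → HKD → BRL:
BRL 439,000.00 × 266.60 = KRW 117,037,400
KRW 117,037,400 ÷ 157.38 = HKD 743,661.20
HKD 743,661.20 ÷ 1.6529 = BRL 449,913.00
Profit = BRL 449,913.00 − BRL 439,000.00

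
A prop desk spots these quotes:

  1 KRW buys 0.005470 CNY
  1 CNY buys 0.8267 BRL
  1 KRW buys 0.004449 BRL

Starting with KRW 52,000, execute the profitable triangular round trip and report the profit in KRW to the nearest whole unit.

Profit: KRW 854

Profitable loop is KRW → CNY → BRL → KRW:
KRW 52,000 × 0.005470 = CNY 284.44
CNY 284.44 × 0.8267 = BRL 235.15
BRL 235.15 ÷ 0.004449 = KRW 52,854
Profit = KRW 52,854 − KRW 52,000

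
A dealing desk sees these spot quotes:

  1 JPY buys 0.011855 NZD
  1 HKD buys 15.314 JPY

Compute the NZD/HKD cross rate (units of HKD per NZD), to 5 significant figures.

NZD/HKD = 5.5082

1 NZD ÷ 0.011855 = 84.3526 JPY
84.3526 JPY ÷ 15.314 = 5.5082 HKD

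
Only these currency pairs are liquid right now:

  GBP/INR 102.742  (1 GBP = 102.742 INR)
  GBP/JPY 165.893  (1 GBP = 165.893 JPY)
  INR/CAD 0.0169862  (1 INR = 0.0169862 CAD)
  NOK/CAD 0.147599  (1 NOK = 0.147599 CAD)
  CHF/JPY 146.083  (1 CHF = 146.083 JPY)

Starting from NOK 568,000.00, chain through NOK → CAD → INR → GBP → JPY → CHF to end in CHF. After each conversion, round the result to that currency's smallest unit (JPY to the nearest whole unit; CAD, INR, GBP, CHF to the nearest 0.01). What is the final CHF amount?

NOK 568,000.00 × 0.147599 = CAD 83,836.23
CAD 83,836.23 ÷ 0.0169862 = INR 4,935,549.45
INR 4,935,549.45 ÷ 102.742 = GBP 48,038.28
GBP 48,038.28 × 165.893 = JPY 7,969,214
JPY 7,969,214 ÷ 146.083 = CHF 54,552.64

CHF 54,552.64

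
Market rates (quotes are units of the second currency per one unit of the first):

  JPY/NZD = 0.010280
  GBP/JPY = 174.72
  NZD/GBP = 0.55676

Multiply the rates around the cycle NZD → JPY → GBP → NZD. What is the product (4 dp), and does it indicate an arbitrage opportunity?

1.0000 (no arbitrage)

Around NZD → JPY → GBP → NZD: 1 ÷ 0.010280 ÷ 174.72 ÷ 0.55676 = 0.999991
Product ≈ 1 (deviation 0.001%, within rounding noise).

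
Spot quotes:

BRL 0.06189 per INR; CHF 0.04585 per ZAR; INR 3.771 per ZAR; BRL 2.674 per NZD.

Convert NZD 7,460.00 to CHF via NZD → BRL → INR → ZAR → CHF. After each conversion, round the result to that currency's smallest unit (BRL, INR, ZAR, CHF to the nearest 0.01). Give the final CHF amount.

NZD 7,460.00 × 2.674 = BRL 19,948.04
BRL 19,948.04 ÷ 0.06189 = INR 322,314.43
INR 322,314.43 ÷ 3.771 = ZAR 85,471.87
ZAR 85,471.87 × 0.04585 = CHF 3,918.89

CHF 3,918.89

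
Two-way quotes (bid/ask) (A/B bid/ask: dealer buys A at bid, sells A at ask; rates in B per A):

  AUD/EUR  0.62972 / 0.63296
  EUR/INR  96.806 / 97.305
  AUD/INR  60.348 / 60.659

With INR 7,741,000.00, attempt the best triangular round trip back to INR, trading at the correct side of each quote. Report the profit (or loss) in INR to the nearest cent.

Net profit: INR 38,498.18

Best loop INR → AUD → EUR → INR:
INR 7,741,000.00 ÷ 60.659 (buy AUD at ask) = AUD 127,615.03
AUD 127,615.03 × 0.62972 (sell AUD at bid) = EUR 80,361.74
EUR 80,361.74 × 96.806 (sell EUR at bid) = INR 7,779,498.18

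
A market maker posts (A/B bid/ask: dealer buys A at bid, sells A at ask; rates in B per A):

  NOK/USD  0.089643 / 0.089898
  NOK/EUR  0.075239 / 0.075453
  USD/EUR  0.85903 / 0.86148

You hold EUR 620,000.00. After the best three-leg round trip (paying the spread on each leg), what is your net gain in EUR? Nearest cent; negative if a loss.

Net profit: EUR 12,761.27

Best loop EUR → NOK → USD → EUR:
EUR 620,000.00 ÷ 0.075453 (buy NOK at ask) = NOK 8,217,035.77
NOK 8,217,035.77 × 0.089643 (sell NOK at bid) = USD 736,599.74
USD 736,599.74 × 0.85903 (sell USD at bid) = EUR 632,761.27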